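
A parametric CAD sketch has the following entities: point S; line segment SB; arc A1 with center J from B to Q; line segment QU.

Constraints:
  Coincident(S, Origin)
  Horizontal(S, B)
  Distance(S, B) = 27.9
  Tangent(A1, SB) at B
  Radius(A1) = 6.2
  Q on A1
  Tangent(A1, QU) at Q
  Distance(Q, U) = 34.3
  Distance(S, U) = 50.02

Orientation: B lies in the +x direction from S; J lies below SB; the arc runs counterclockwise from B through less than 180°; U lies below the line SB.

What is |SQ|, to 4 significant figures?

23.05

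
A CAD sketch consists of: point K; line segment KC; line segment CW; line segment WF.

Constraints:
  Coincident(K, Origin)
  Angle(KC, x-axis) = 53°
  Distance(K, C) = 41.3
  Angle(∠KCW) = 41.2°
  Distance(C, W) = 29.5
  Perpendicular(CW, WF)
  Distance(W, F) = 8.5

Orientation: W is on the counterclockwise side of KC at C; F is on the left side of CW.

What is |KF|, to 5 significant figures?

18.770

∠KCW = 41.2°, so CW runs at 53.0° + (180° − 41.2°) = 191.80° from the x-axis; with |CW| = 29.5, W = C + 29.5·(cos 191.80°, sin 191.80°) = (-4.0216, 26.951). CW is perpendicular to WF; with |WF| = 8.5 on the left of CW, F = W + 8.5·(0.20450, -0.97887) = (-2.2834, 18.631). Then |KF| = |F − K| = 18.770.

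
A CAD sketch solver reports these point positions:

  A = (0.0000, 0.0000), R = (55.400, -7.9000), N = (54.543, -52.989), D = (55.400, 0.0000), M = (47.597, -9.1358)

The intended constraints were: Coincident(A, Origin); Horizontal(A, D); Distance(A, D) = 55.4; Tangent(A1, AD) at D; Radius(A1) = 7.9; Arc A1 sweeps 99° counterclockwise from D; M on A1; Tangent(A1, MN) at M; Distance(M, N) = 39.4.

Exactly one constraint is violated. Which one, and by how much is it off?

Distance(M, N) = 39.4 — off by 5.00.

A = (0.00, 0.00) ✓; A.y = 0.00, D.y = 0.00 ✓; |AD| = 55.40 ✓; ∠(RD, DA) = 90.00° ✓; |RD| = 7.900 ✓; bearing(R→M) − bearing(R→D) = 99.00° ✓; |RM| = 7.900 ✓; ∠(RM, MN) = 90.00° ✓; |MN| = 44.40 ✗.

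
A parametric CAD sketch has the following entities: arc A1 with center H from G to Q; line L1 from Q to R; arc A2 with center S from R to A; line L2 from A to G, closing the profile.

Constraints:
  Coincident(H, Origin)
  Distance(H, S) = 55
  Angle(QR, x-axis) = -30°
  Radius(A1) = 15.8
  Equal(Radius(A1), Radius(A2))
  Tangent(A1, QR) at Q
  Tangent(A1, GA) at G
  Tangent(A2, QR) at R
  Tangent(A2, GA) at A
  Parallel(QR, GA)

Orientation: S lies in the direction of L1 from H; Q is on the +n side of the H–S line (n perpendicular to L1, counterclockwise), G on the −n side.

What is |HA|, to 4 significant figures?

57.22

Tangency of A1 to both parallel lines with radius 15.8 puts Q and G at H ± 15.8·n: Q = (7.900, 13.68), G = (-7.900, -13.68). Equal radii place R and A the same way about S: R = S + 15.8·n = (55.53, -13.82), A = S − 15.8·n = (39.73, -41.18). Then |HA| = |A − H| = 57.22.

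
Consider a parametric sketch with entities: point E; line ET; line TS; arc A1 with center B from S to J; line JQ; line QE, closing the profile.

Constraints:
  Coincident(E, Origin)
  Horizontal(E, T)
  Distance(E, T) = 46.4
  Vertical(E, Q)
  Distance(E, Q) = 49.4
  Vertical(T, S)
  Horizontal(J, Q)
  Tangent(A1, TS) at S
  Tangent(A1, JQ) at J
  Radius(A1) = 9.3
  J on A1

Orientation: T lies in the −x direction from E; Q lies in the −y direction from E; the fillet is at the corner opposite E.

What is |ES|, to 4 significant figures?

61.33

The virtual corner opposite E is at (-46.40, -49.40). A1 meets TS tangentially, so BS is at right angles to TS and since A1 is tangent to JQ there, BJ ⟂ JQ, with radius 9.3, so the center B sits 9.3 in from both sides at B = (-37.10, -40.10). That places the tangent points at S = (-46.40, -40.10) on TS and J = (-37.10, -49.40) on JQ. Then |ES| = |S − E| = 61.33.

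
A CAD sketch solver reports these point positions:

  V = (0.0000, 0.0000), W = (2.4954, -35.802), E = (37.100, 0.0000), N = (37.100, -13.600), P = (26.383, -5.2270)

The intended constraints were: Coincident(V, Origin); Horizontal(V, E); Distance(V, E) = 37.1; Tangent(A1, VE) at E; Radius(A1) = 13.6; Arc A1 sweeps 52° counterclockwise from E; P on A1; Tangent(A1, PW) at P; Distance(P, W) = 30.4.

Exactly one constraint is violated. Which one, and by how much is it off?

Distance(P, W) = 30.4 — off by 8.40.

V = (0.00, 0.00) ✓; V.y = 0.00, E.y = 0.00 ✓; |VE| = 37.10 ✓; ∠(NE, EV) = 90.00° ✓; |NE| = 13.60 ✓; bearing(N→P) − bearing(N→E) = 52.00° ✓; |NP| = 13.60 ✓; ∠(NP, PW) = 90.00° ✓; |PW| = 38.80 ✗.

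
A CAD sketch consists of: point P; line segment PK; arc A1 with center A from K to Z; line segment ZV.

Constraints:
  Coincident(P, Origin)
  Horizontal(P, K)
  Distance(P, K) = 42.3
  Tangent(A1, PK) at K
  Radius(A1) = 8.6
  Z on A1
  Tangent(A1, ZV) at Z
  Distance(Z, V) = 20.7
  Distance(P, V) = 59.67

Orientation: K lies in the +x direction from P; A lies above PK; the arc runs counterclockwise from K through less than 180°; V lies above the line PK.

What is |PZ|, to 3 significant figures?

51.5

P is at the origin; PK is horizontal with |PK| = 42.3 and K on the +x side, so K = (42.3, 0.00). Since A1 is tangent to PK there, AK ⟂ PK, so A = K + (0, 8.6) = (42.3, 8.60). Since AZ ⟂ ZV (tangency), |AV| = √(8.6² + 20.7²) = 22.4 regardless of where Z sits on A1. So V lies on both circle(P, 59.67) and circle(A, 22.4); the above-PK intersection is V = (52.3, 28.6). Z is the foot of the tangent from V: Z = (50.9, 7.99).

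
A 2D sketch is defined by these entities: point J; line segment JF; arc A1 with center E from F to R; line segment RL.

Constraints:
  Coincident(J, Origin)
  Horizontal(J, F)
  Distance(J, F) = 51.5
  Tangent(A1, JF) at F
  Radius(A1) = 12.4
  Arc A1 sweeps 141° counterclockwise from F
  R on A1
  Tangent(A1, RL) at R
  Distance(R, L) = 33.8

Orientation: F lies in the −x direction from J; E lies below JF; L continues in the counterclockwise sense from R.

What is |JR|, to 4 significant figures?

63.27

J is at the origin; JF is horizontal with |JF| = 51.5 and F on the −x side, so F = (-51.50, 0.000). The tangent condition forces EF to be normal to JF, so E = F + (0, -12.4) = (-51.50, -12.40). On A1, F sits at bearing 90° from E; a 141° counterclockwise sweep puts R at bearing 231°, so R = E + 12.4·(cos 231°, sin 231°) = (-59.30, -22.04). Then |JR| = |R − J| = 63.27.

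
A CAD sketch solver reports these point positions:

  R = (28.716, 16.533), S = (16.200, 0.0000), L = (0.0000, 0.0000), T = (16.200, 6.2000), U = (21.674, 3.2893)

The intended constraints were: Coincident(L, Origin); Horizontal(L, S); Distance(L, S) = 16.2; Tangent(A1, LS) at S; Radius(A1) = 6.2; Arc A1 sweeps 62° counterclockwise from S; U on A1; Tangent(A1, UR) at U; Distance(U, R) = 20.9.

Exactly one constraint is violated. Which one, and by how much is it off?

Distance(U, R) = 20.9 — off by 5.90.

L = (0.00, 0.00) ✓; L.y = 0.00, S.y = 0.00 ✓; |LS| = 16.20 ✓; ∠(TS, SL) = 90.00° ✓; |TS| = 6.200 ✓; bearing(T→U) − bearing(T→S) = 62.00° ✓; |TU| = 6.200 ✓; ∠(TU, UR) = 90.00° ✓; |UR| = 15.00 ✗.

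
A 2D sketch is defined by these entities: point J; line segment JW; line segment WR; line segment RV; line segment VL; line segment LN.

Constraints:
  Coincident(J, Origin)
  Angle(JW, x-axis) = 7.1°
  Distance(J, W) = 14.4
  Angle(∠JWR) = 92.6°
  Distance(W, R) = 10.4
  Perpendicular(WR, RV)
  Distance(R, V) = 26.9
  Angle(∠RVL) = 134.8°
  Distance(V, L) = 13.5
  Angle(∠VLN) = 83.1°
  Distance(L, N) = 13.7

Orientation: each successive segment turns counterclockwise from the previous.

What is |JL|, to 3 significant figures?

22.1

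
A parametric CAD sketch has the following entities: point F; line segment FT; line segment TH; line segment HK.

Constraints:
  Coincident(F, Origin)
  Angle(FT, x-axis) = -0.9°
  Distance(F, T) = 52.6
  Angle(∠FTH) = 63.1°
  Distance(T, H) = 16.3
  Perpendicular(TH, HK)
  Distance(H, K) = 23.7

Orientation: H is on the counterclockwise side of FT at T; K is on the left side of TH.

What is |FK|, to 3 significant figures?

24.4

F is at the origin; FT runs at -0.9° with length 52.6, so T = 52.6·(cos -0.9°, sin -0.9°) = (52.6, -0.826). ∠FTH = 63.1°, so TH runs at -0.9° + (180° − 63.1°) = 116° from the x-axis; with |TH| = 16.3, H = T + 16.3·(cos 116°, sin 116°) = (45.4, 13.8). The perpendicularity gives HK at right angles to TH; with |HK| = 23.7 on the left of TH, K = H + 23.7·(-0.899, -0.438) = (24.1, 3.43). Then |FK| = |K − F| = 24.4.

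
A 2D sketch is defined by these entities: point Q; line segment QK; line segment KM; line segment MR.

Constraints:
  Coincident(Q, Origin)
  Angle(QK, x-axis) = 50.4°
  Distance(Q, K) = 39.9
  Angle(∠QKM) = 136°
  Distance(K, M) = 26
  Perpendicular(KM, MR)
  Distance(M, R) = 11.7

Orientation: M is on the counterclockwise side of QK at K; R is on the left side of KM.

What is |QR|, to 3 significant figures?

57.0

Q is at the origin; QK runs at 50.4° with length 39.9, so K = 39.9·(cos 50.4°, sin 50.4°) = (25.4, 30.7). ∠QKM = 136.0°, so KM runs at 50.4° + (180° − 136.0°) = 94.4° from the x-axis; with |KM| = 26.0, M = K + 26.0·(cos 94.4°, sin 94.4°) = (23.4, 56.7). KM is perpendicular to MR; with |MR| = 11.7 on the left of KM, R = M + 11.7·(-0.997, -0.0767) = (11.8, 55.8). Then |QR| = |R − Q| = 57.0.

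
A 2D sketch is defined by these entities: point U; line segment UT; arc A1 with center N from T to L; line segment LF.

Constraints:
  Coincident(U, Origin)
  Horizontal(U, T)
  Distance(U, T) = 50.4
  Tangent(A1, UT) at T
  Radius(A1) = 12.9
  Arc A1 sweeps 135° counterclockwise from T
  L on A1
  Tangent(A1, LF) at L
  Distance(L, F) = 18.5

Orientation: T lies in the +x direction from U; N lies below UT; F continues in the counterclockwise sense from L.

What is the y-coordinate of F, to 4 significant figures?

-35.10

On A1, T sits at bearing 90° from N; a 135° counterclockwise sweep puts L at bearing 225°, so L = N + 12.9·(cos 225°, sin 225°) = (41.28, -22.02). Since A1 is tangent to LF there, NL ⟂ LF, so LF runs along (−sin 225°, cos 225°); with |LF| = 18.5, F = (54.36, -35.10). So F.y = -35.10.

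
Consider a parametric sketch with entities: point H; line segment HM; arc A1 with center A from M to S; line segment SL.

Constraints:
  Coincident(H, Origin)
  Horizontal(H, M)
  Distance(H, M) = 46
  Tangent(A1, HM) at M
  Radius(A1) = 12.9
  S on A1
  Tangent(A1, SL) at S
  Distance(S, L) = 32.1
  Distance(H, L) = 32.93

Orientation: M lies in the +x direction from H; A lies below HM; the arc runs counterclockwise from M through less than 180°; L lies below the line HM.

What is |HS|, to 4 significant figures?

36.44

H is at the origin; HM is horizontal with |HM| = 46.0 and M on the +x side, so M = (46.00, 0.000). A1 meets HM tangentially, so AM is at right angles to HM, so A = M + (0, -12.9) = (46.00, -12.90). Since AS ⟂ SL (tangency), |AL| = √(12.9² + 32.1²) = 34.60 regardless of where S sits on A1. So L lies on both circle(H, 32.93) and circle(A, 34.60); the below-HM intersection is L = (15.43, -29.09). S is the foot of the tangent from L: S = (36.15, -4.574).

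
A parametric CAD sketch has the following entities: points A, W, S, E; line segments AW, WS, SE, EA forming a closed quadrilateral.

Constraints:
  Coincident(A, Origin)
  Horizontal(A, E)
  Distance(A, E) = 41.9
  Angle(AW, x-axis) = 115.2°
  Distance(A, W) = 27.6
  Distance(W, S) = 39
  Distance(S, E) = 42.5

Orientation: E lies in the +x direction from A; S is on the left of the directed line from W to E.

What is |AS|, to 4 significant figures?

46.04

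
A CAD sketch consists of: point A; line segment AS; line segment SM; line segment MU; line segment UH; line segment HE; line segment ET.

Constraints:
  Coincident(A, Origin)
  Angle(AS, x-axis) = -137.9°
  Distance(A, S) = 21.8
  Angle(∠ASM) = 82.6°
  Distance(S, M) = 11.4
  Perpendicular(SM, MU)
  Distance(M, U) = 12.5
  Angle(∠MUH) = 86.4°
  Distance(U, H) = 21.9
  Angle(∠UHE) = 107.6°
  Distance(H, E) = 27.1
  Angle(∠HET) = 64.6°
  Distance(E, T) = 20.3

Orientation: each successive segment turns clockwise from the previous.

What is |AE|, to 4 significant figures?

41.79

A is at the origin; AS runs at -137.9° with length 21.8, so S = (-16.18, -14.62). ∠ASM = 82.6° gives SM at 124.7° from the x-axis; with |SM| = 11.4, M = (-22.66, -5.243). SM is perpendicular to MU, so MU runs at 34.70°; with |MU| = 12.5, U = (-12.39, 1.873). ∠MUH = 86.4° gives UH at -58.90° from the x-axis; with |UH| = 21.9, H = (-1.076, -16.88). ∠UHE = 107.6° gives HE at -131.3° from the x-axis; with |HE| = 27.1, E = (-18.96, -37.24). Then |AE| = |E − A| = 41.79.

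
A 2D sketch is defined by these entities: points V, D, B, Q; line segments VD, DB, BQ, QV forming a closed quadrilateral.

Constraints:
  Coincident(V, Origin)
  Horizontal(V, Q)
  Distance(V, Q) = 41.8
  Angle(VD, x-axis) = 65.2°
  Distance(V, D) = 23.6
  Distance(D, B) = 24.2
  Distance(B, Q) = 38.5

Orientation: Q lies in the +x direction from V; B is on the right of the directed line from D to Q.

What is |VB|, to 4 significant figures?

3.834

Checks: |DB| = 24.20 ✓; |BQ| = 38.50 ✓.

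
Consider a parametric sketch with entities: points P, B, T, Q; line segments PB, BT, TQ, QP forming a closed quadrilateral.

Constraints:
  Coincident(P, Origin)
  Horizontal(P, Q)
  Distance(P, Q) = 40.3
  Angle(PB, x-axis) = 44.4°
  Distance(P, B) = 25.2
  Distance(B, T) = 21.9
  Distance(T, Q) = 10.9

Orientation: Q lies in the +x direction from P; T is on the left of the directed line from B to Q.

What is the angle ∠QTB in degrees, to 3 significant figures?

116°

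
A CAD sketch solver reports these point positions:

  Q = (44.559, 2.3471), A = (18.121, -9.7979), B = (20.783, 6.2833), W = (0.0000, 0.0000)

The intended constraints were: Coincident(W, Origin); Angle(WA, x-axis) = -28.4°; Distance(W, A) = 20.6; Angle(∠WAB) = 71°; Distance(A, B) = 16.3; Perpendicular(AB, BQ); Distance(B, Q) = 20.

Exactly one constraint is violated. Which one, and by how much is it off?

Distance(B, Q) = 20 — off by 4.10.

W = (0.00, 0.00) ✓; WA at -28.40° ✓; |WA| = 20.60 ✓; ∠WAB = 71.00° ✓; |AB| = 16.30 ✓; ∠(AB, BQ) = 90.00° ✓; |BQ| = 24.10 ✗.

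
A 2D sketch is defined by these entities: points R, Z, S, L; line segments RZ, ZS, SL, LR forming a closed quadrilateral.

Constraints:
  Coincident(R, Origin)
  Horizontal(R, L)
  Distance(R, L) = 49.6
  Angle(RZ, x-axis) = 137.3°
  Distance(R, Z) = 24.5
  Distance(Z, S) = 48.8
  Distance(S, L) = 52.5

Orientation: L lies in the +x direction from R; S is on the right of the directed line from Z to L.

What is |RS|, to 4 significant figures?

27.09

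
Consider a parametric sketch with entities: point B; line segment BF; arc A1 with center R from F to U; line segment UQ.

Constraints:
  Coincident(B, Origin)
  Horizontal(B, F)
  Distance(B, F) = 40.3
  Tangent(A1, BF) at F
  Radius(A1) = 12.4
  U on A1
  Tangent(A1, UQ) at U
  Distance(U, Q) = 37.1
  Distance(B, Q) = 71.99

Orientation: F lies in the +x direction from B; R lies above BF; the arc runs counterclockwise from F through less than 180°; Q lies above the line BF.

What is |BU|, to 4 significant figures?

54.19

Checks: |RU| = 12.40 ✓; ∠(RU, UQ) = 90.00° ✓; |UQ| = 37.10 ✓; |BQ| = 71.99 ✓.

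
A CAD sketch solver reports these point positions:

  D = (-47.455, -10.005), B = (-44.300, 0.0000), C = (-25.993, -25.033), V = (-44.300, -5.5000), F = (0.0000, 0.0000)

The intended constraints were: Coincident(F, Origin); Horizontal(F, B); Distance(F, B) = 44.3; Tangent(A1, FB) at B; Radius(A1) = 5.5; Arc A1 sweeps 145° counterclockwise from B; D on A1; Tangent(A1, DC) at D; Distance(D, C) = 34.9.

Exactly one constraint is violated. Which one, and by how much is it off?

Distance(D, C) = 34.9 — off by 8.70.

F = (0.00, 0.00) ✓; F.y = 0.00, B.y = 0.00 ✓; |FB| = 44.30 ✓; ∠(VB, BF) = 90.00° ✓; |VB| = 5.500 ✓; bearing(V→D) − bearing(V→B) = 145.0° ✓; |VD| = 5.500 ✓; ∠(VD, DC) = 90.00° ✓; |DC| = 26.20 ✗.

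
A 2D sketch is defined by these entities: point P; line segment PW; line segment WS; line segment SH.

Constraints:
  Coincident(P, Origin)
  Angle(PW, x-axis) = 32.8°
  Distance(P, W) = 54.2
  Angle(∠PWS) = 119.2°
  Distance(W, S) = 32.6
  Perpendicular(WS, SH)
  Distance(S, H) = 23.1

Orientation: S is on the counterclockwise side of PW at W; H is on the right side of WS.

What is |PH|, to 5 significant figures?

91.890

∠PWS = 119.2°, so WS runs at 32.8° + (180° − 119.2°) = 93.600° from the x-axis; with |WS| = 32.6, S = W + 32.6·(cos 93.600°, sin 93.600°) = (43.512, 61.896). The perpendicularity gives SH at right angles to WS; with |SH| = 23.1 on the right of WS, H = S + 23.1·(0.99803, 0.062791) = (66.566, 63.347). Then |PH| = |H − P| = 91.890.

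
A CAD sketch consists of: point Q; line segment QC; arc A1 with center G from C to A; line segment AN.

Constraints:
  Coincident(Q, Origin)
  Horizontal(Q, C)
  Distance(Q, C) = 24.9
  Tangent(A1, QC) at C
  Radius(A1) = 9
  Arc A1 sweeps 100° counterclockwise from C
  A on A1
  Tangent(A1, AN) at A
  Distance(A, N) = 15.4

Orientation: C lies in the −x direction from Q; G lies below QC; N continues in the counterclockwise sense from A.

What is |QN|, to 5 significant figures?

40.355

On A1, C sits at bearing 90° from G; a 100° counterclockwise sweep puts A at bearing 190°, so A = G + 9.0·(cos 190°, sin 190°) = (-33.763, -10.563). A1 meets AN tangentially, so GA is at right angles to AN, so AN runs along (−sin 190°, cos 190°); with |AN| = 15.4, N = (-31.089, -25.729). Then |QN| = |N − Q| = 40.355.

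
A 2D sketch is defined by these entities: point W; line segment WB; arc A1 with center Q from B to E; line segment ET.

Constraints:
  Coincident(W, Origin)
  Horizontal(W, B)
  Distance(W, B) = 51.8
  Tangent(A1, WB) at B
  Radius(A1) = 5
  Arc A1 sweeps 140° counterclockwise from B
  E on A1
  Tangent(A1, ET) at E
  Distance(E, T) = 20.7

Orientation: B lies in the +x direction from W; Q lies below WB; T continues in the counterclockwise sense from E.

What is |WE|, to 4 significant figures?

49.38

Since A1 is tangent to WB there, QB ⟂ WB, so Q = B + (0, -5) = (51.80, -5.000). On A1, B sits at bearing 90° from Q; a 140° counterclockwise sweep puts E at bearing 230°, so E = Q + 5.0·(cos 230°, sin 230°) = (48.59, -8.830). Then |WE| = |E − W| = 49.38.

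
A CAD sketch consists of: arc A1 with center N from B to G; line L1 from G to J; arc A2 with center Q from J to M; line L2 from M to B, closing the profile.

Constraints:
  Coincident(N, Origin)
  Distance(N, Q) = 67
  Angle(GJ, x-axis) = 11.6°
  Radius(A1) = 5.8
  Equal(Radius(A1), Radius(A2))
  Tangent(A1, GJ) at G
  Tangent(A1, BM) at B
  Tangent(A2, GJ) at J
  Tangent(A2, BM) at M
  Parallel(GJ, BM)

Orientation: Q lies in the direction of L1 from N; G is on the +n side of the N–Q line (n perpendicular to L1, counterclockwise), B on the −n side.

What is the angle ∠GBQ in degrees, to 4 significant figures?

85.05°

The slot axis is L1's direction at 11.6°, so u = (cos 11.6°, sin 11.6°) = (0.9796, 0.2011) and n = (−sin 11.6°, cos 11.6°) = (-0.2011, 0.9796). N is at the origin and Q lies 67.0 along u from N, so Q = 67.0·u = (65.63, 13.47). Tangency of A1 to both parallel lines with radius 5.8 puts G and B at N ± 5.8·n: G = (-1.166, 5.682), B = (1.166, -5.682). Then cos ∠GBQ = BG·BQ / (|BG||BQ|), giving 85.05°.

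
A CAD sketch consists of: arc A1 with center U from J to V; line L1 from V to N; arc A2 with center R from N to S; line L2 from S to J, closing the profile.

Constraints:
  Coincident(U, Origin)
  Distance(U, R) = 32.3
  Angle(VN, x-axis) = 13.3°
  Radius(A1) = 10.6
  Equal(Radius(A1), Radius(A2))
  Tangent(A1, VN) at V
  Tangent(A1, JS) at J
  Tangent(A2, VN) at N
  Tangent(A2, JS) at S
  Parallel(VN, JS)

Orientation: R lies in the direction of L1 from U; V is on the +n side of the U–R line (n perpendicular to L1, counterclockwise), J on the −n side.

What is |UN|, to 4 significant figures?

33.99

The slot axis is L1's direction at 13.3°, so u = (cos 13.3°, sin 13.3°) = (0.9732, 0.2300) and n = (−sin 13.3°, cos 13.3°) = (-0.2300, 0.9732). U is at the origin and R lies 32.3 along u from U, so R = 32.3·u = (31.43, 7.431). Tangency of A1 to both parallel lines with radius 10.6 puts V and J at U ± 10.6·n: V = (-2.439, 10.32), J = (2.439, -10.32). Equal radii place N and S the same way about R: N = R + 10.6·n = (29.00, 17.75), S = R − 10.6·n = (33.87, -2.885). Then |UN| = |N − U| = 33.99.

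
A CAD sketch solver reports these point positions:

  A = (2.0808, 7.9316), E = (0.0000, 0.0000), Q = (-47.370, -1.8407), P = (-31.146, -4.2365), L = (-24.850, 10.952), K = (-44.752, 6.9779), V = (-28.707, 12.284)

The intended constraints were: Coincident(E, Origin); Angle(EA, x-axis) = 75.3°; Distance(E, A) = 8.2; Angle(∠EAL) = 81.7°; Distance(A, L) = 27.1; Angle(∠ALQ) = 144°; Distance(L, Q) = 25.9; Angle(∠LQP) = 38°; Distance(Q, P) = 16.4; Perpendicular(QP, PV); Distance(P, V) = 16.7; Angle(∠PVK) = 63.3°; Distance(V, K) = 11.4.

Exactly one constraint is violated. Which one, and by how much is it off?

Distance(V, K) = 11.4 — off by 5.50.

E = (0.00, 0.00) ✓; EA at 75.30° ✓; |EA| = 8.200 ✓; ∠EAL = 81.70° ✓; |AL| = 27.10 ✓; ∠ALQ = 144.0° ✓; |LQ| = 25.90 ✓; ∠LQP = 38.00° ✓; |QP| = 16.40 ✓; ∠(QP, PV) = 90.00° ✓; |PV| = 16.70 ✓; ∠PVK = 63.30° ✓; |VK| = 16.90 ✗.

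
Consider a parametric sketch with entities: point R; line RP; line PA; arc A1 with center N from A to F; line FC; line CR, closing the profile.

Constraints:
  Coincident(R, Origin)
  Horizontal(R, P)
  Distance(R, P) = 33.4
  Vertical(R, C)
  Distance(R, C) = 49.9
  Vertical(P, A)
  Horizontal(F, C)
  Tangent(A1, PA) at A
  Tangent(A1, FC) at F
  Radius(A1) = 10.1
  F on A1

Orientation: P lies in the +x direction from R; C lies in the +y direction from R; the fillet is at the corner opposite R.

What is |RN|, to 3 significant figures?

46.1

R and C share the same x with |RC| = 49.9 and C on the +y side, so C = (0.00, 49.9). The virtual corner opposite R is at (33.4, 49.9). Tangency of A1 to PA means the radius NA is perpendicular to PA and the tangent condition forces NF to be normal to FC, with radius 10.1, so the center N sits 10.1 in from both sides at N = (23.3, 39.8). Then |RN| = |N − R| = 46.1.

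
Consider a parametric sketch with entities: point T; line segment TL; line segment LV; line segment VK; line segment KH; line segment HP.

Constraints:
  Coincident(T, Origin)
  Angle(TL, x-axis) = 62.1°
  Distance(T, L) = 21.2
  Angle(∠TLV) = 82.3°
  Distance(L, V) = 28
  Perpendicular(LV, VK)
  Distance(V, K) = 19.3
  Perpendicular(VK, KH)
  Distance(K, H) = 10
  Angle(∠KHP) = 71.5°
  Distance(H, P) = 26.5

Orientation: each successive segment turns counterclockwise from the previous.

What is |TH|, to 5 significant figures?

15.256

T is at the origin; TL runs at 62.1° with length 21.2, so L = (9.9201, 18.736). ∠TLV = 82.3° gives LV at 159.80° from the x-axis; with |LV| = 28.0, V = (-16.358, 28.404). The perpendicularity gives VK at right angles to LV, so VK runs at -110.20°; with |VK| = 19.3, K = (-23.022, 10.291). The perpendicularity gives KH at right angles to VK, so KH runs at -20.200°; with |KH| = 10.0, H = (-13.637, 6.8383). Then |TH| = |H − T| = 15.256.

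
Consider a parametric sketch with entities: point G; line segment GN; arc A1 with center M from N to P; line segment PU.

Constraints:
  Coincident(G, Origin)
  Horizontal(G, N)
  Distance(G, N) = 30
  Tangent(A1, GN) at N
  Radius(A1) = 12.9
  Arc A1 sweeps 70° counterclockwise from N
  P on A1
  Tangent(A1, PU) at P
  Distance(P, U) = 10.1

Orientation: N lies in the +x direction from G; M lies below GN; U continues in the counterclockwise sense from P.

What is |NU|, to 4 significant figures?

23.79

G is at the origin; G and N share the same y with |GN| = 30.0 and N on the +x side, so N = (30.00, 0.000). A1 meets GN tangentially, so MN is at right angles to GN, so M = N + (0, -12.9) = (30.00, -12.90). On A1, N sits at bearing 90° from M; a 70° counterclockwise sweep puts P at bearing 160°, so P = M + 12.9·(cos 160°, sin 160°) = (17.88, -8.488). Since A1 is tangent to PU there, MP ⟂ PU, so PU runs along (−sin 160°, cos 160°); with |PU| = 10.1, U = (14.42, -17.98). Then |NU| = |U − N| = 23.79.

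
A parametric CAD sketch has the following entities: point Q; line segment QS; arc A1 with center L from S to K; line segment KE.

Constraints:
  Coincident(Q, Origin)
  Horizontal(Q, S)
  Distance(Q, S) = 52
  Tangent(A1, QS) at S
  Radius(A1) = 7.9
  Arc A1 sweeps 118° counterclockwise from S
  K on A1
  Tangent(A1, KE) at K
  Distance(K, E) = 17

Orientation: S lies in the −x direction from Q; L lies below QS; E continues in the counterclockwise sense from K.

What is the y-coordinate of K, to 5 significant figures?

-11.609

Q is at the origin; QS is horizontal with |QS| = 52.0 and S on the −x side, so S = (-52.000, 0.0000). Tangency of A1 to QS means the radius LS is perpendicular to QS, so L = S + (0, -7.9) = (-52.000, -7.9000). On A1, S sits at bearing 90° from L; a 118° counterclockwise sweep puts K at bearing 208°, so K = L + 7.9·(cos 208°, sin 208°) = (-58.975, -11.609). So K.y = -11.609.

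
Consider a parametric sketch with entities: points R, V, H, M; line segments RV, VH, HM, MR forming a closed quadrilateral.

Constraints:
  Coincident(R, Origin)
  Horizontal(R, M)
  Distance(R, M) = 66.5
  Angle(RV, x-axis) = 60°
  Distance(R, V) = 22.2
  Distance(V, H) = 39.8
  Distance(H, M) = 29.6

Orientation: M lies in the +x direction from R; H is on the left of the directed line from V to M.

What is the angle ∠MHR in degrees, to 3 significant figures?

96.5°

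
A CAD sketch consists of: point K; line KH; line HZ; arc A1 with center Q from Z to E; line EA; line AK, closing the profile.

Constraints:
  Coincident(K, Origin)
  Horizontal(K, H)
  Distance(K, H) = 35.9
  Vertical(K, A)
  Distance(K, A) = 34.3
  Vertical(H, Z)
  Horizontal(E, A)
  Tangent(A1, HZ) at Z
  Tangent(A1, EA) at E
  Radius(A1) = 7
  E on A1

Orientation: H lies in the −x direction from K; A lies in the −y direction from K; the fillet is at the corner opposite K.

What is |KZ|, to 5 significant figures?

45.101

The virtual corner opposite K is at (-35.900, -34.300). The tangent condition forces QZ to be normal to HZ and A1 meets EA tangentially, so QE is at right angles to EA, with radius 7.0, so the center Q sits 7.0 in from both sides at Q = (-28.900, -27.300). That places the tangent points at Z = (-35.900, -27.300) on HZ and E = (-28.900, -34.300) on EA. Then |KZ| = |Z − K| = 45.101.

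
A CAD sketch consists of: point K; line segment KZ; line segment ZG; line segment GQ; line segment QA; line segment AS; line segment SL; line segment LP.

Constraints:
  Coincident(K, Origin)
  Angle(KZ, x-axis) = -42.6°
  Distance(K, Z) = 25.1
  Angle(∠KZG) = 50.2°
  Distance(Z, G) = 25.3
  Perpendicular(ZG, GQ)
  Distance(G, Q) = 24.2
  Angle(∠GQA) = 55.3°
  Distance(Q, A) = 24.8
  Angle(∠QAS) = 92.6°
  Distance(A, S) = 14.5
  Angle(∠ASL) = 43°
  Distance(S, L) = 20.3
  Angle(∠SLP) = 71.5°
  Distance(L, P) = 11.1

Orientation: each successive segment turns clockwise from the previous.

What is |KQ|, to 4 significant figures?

10.46

K is at the origin; KZ runs at -42.6° with length 25.1, so Z = (18.48, -16.99). ∠KZG = 50.2° gives ZG at -172.4° from the x-axis; with |ZG| = 25.3, G = (-6.602, -20.34). ZG is perpendicular to GQ, so GQ runs at 97.60°; with |GQ| = 24.2, Q = (-9.802, 3.652). Then |KQ| = |Q − K| = 10.46.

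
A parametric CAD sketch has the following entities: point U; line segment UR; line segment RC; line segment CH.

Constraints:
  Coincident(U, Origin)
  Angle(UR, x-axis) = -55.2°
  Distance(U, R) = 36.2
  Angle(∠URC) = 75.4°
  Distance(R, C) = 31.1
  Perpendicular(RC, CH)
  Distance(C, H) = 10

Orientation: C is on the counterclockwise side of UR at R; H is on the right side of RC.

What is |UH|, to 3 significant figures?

50.1

U is at the origin; UR runs at -55.2° with length 36.2, so R = 36.2·(cos -55.2°, sin -55.2°) = (20.7, -29.7). ∠URC = 75.4°, so RC runs at -55.2° + (180° − 75.4°) = 49.4° from the x-axis; with |RC| = 31.1, C = R + 31.1·(cos 49.4°, sin 49.4°) = (40.9, -6.11). RC is perpendicular to CH; with |CH| = 10.0 on the right of RC, H = C + 10.0·(0.759, -0.651) = (48.5, -12.6). Then |UH| = |H − U| = 50.1.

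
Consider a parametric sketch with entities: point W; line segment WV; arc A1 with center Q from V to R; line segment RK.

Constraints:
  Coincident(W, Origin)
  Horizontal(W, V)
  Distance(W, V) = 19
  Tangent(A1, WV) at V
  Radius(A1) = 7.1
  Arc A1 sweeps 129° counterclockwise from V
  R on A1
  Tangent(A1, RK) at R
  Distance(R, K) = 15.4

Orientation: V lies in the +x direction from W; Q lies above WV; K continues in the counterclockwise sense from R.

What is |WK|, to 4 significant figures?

27.82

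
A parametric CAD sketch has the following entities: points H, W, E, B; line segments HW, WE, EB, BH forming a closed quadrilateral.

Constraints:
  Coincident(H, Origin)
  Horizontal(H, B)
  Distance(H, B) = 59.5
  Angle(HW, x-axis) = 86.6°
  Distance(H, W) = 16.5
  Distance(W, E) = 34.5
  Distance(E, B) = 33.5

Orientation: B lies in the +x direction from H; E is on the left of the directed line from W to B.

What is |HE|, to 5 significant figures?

41.660

Checks: |WE| = 34.50 ✓; |EB| = 33.50 ✓.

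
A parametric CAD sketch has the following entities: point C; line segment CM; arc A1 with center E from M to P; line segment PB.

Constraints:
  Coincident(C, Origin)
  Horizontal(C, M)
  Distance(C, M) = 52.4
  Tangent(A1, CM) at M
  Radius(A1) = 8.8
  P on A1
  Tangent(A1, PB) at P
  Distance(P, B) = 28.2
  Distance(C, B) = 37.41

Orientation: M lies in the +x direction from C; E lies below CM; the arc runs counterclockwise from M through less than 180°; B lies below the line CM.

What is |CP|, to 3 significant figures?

45.7

C is at the origin; C and M share the same y with |CM| = 52.4 and M on the +x side, so M = (52.4, 0.00). Since A1 is tangent to CM there, EM ⟂ CM, so E = M + (0, -8.8) = (52.4, -8.80). Since EP ⟂ PB (tangency), |EB| = √(8.8² + 28.2²) = 29.5 regardless of where P sits on A1. So B lies on both circle(C, 37.41) and circle(E, 29.5); the below-CM intersection is B = (27.8, -25.1). P is the foot of the tangent from B: P = (45.6, -3.24).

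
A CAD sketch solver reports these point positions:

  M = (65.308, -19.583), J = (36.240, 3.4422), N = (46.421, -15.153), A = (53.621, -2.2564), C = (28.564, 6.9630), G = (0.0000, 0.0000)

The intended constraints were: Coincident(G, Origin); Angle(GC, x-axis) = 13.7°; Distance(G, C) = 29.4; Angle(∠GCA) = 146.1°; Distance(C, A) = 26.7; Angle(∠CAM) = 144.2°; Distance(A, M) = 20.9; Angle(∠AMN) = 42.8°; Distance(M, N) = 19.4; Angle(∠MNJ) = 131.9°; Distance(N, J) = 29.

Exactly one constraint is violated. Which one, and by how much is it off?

Distance(N, J) = 29 — off by 7.80.

G = (0.00, 0.00) ✓; GC at 13.70° ✓; |GC| = 29.40 ✓; ∠GCA = 146.1° ✓; |CA| = 26.70 ✓; ∠CAM = 144.2° ✓; |AM| = 20.90 ✓; ∠AMN = 42.80° ✓; |MN| = 19.40 ✓; ∠MNJ = 131.9° ✓; |NJ| = 21.20 ✗.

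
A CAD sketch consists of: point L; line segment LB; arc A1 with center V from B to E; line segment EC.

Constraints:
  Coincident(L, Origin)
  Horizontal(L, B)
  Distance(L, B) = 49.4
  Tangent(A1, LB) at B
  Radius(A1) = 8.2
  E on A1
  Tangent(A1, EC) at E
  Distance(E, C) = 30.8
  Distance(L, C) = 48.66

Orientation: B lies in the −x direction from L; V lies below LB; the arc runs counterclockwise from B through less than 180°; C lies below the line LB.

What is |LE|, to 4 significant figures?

56.90

Checks: L = (0.00, 0.00) ✓; |VE| = 8.200 ✓; ∠(VE, EC) = 90.00° ✓; |EC| = 30.80 ✓; |LC| = 48.66 ✓.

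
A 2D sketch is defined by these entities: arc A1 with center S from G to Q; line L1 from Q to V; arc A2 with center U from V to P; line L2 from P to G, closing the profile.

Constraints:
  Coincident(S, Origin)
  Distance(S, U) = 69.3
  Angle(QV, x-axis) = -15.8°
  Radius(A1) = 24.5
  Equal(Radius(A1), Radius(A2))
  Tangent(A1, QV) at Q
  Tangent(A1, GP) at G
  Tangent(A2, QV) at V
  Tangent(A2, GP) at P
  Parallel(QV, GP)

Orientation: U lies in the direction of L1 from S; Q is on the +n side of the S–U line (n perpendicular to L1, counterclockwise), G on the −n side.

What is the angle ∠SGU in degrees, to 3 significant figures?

70.5°

The slot axis is L1's direction at -15.8°, so u = (cos -15.8°, sin -15.8°) = (0.962, -0.272) and n = (−sin -15.8°, cos -15.8°) = (0.272, 0.962). S is at the origin and U lies 69.3 along u from S, so U = 69.3·u = (66.7, -18.9). Tangency of A1 to both parallel lines with radius 24.5 puts Q and G at S ± 24.5·n: Q = (6.67, 23.6), G = (-6.67, -23.6). Then cos ∠SGU = GS·GU / (|GS||GU|), giving 70.5°.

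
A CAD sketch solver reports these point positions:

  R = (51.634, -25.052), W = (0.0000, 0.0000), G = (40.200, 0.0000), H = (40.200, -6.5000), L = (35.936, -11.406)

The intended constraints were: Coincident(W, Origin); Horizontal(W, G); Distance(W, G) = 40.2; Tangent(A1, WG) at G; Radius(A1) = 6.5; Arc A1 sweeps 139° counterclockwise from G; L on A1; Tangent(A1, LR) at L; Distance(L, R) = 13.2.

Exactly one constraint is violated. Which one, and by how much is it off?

Distance(L, R) = 13.2 — off by 7.60.

W = (0.00, 0.00) ✓; W.y = 0.00, G.y = 0.00 ✓; |WG| = 40.20 ✓; ∠(HG, GW) = 90.00° ✓; |HG| = 6.500 ✓; bearing(H→L) − bearing(H→G) = 139.0° ✓; |HL| = 6.500 ✓; ∠(HL, LR) = 90.00° ✓; |LR| = 20.80 ✗.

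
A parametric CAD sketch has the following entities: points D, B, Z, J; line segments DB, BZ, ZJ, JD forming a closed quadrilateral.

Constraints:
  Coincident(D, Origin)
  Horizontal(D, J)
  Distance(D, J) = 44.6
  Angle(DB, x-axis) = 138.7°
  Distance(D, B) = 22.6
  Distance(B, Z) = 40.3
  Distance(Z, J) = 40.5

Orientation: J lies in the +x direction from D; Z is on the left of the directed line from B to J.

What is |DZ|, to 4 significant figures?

37.40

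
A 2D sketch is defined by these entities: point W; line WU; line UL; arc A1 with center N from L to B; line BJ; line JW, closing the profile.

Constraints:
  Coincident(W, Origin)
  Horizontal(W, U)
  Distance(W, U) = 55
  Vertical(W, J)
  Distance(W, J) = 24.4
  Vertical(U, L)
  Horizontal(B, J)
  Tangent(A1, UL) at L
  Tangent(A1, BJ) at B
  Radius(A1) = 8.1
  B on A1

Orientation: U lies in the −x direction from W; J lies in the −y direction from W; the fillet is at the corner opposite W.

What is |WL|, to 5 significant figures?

57.365

The virtual corner opposite W is at (-55.000, -24.400). A1 meets UL tangentially, so NL is at right angles to UL and tangency of A1 to BJ means the radius NB is perpendicular to BJ, with radius 8.1, so the center N sits 8.1 in from both sides at N = (-46.900, -16.300). That places the tangent points at L = (-55.000, -16.300) on UL and B = (-46.900, -24.400) on BJ. Then |WL| = |L − W| = 57.365.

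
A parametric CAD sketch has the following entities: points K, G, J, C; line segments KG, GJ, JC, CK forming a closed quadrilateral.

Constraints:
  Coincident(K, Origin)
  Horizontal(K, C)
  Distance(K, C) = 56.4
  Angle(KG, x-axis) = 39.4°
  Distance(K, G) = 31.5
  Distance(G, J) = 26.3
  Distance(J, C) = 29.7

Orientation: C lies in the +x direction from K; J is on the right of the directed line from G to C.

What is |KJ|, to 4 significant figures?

28.02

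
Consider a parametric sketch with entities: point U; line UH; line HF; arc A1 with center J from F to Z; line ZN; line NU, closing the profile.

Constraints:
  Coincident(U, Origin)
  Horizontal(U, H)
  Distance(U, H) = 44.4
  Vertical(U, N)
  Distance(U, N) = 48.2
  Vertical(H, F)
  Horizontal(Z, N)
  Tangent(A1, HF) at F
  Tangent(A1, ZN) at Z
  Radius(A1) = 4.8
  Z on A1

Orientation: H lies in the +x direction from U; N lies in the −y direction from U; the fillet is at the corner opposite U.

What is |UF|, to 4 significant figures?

62.09

The virtual corner opposite U is at (44.40, -48.20). Since A1 is tangent to HF there, JF ⟂ HF and tangency of A1 to ZN means the radius JZ is perpendicular to ZN, with radius 4.8, so the center J sits 4.8 in from both sides at J = (39.60, -43.40). That places the tangent points at F = (44.40, -43.40) on HF and Z = (39.60, -48.20) on ZN. Then |UF| = |F − U| = 62.09.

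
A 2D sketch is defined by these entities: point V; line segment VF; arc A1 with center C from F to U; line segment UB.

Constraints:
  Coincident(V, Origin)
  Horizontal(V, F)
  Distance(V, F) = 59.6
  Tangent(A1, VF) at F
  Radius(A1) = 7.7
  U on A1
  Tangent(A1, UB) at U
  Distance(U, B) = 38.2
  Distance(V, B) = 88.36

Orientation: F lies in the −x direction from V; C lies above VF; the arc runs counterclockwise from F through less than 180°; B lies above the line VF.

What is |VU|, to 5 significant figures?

55.054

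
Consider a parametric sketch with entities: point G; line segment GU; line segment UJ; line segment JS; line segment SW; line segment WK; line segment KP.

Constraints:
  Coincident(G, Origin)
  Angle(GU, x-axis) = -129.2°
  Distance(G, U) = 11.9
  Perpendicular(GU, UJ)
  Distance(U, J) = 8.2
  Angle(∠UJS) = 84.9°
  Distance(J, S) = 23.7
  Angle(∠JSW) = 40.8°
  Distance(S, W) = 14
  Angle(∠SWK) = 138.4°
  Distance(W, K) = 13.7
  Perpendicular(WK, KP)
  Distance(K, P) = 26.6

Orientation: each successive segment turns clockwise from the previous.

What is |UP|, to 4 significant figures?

25.83

G is at the origin; GU runs at -129.2° with length 11.9, so U = (-7.521, -9.222). The perpendicularity gives UJ at right angles to GU, so UJ runs at 140.8°; with |UJ| = 8.2, J = (-13.88, -4.039). ∠UJS = 84.9° gives JS at 45.70° from the x-axis; with |JS| = 23.7, S = (2.677, 12.92). ∠JSW = 40.8° gives SW at -93.50° from the x-axis; with |SW| = 14.0, W = (1.822, -1.051). ∠SWK = 138.4° gives WK at -135.1° from the x-axis; with |WK| = 13.7, K = (-7.882, -10.72). WK ⟂ KP, so KP runs at 134.9°; with |KP| = 26.6, P = (-26.66, 8.120). Then |UP| = |P − U| = 25.83.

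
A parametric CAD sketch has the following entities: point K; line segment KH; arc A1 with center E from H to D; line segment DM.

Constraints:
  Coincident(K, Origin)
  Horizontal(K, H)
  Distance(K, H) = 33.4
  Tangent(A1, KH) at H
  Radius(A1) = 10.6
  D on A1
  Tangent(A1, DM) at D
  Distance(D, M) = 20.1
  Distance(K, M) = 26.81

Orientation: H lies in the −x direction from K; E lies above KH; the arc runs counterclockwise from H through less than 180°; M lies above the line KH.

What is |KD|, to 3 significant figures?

24.8

K is at the origin; K and H share the same y with |KH| = 33.4 and H on the −x side, so H = (-33.4, 0.00). Since A1 is tangent to KH there, EH ⟂ KH, so E = H + (0, 10.6) = (-33.4, 10.6). Since ED ⟂ DM (tangency), |EM| = √(10.6² + 20.1²) = 22.7 regardless of where D sits on A1. So M lies on both circle(K, 26.81) and circle(E, 22.7); the above-KH intersection is M = (-14.2, 22.7). D is the foot of the tangent from M: D = (-24.2, 5.32).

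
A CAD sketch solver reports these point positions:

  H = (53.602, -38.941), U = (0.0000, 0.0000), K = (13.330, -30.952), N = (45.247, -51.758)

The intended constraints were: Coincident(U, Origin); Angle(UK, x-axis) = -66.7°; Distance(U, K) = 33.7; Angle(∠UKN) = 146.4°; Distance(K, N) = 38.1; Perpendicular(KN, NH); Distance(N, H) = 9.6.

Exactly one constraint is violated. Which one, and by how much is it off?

Distance(N, H) = 9.6 — off by 5.70.

U = (0.00, 0.00) ✓; UK at -66.70° ✓; |UK| = 33.70 ✓; ∠UKN = 146.4° ✓; |KN| = 38.10 ✓; ∠(KN, NH) = 90.00° ✓; |NH| = 15.30 ✗.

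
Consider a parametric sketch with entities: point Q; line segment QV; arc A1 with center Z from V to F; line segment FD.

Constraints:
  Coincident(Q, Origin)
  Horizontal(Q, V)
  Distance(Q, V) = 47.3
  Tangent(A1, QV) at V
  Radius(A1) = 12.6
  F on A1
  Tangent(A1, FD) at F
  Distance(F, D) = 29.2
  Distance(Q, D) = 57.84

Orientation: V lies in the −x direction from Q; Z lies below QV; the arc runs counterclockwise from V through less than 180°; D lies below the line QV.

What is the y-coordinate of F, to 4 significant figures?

-20.60

Checks: |QV| = 47.30 ✓; |ZF| = 12.60 ✓; ∠(ZF, FD) = 90.00° ✓; |FD| = 29.20 ✓; |QD| = 57.84 ✓.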